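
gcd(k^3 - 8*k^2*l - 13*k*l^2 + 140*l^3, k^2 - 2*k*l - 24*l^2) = k + 4*l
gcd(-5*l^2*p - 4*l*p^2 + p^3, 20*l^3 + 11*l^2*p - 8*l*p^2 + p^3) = -5*l^2 - 4*l*p + p^2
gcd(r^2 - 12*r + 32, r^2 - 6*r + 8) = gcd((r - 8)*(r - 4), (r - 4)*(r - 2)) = r - 4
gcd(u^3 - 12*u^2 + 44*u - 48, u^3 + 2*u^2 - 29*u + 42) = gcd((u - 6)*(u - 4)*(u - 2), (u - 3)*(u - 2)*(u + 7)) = u - 2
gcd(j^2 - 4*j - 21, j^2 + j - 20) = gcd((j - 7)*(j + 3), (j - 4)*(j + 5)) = 1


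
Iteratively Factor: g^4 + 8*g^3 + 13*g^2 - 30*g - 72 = (g - 2)*(g^3 + 10*g^2 + 33*g + 36) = (g - 2)*(g + 4)*(g^2 + 6*g + 9) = (g - 2)*(g + 3)*(g + 4)*(g + 3)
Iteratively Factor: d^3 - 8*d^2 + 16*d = (d - 4)*(d^2 - 4*d) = (d - 4)^2*(d)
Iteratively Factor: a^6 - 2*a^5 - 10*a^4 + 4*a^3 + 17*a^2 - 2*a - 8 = (a + 2)*(a^5 - 4*a^4 - 2*a^3 + 8*a^2 + a - 4) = (a - 1)*(a + 2)*(a^4 - 3*a^3 - 5*a^2 + 3*a + 4) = (a - 1)*(a + 1)*(a + 2)*(a^3 - 4*a^2 - a + 4) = (a - 1)*(a + 1)^2*(a + 2)*(a^2 - 5*a + 4) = (a - 4)*(a - 1)*(a + 1)^2*(a + 2)*(a - 1)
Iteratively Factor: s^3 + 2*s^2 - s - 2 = (s - 1)*(s^2 + 3*s + 2) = (s - 1)*(s + 2)*(s + 1)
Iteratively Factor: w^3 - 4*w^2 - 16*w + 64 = (w - 4)*(w^2 - 16) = (w - 4)^2*(w + 4)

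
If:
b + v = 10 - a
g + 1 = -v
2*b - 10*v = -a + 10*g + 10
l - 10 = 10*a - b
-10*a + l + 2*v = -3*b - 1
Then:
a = 31/2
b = -31/4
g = -13/4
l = 691/4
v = 9/4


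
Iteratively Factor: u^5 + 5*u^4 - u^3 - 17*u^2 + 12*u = (u + 4)*(u^4 + u^3 - 5*u^2 + 3*u) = (u + 3)*(u + 4)*(u^3 - 2*u^2 + u) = (u - 1)*(u + 3)*(u + 4)*(u^2 - u) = (u - 1)^2*(u + 3)*(u + 4)*(u)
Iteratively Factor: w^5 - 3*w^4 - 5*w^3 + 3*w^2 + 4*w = (w - 4)*(w^4 + w^3 - w^2 - w) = (w - 4)*(w + 1)*(w^3 - w) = (w - 4)*(w - 1)*(w + 1)*(w^2 + w) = (w - 4)*(w - 1)*(w + 1)^2*(w)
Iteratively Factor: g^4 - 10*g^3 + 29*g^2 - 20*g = (g - 5)*(g^3 - 5*g^2 + 4*g) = (g - 5)*(g - 1)*(g^2 - 4*g) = (g - 5)*(g - 4)*(g - 1)*(g)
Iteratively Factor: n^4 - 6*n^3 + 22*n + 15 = (n - 5)*(n^3 - n^2 - 5*n - 3) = (n - 5)*(n + 1)*(n^2 - 2*n - 3) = (n - 5)*(n + 1)^2*(n - 3)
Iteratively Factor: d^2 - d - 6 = (d + 2)*(d - 3)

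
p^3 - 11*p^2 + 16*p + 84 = (p - 7)*(p - 6)*(p + 2)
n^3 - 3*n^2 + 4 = (n - 2)^2*(n + 1)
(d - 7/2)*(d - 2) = d^2 - 11*d/2 + 7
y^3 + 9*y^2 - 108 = (y - 3)*(y + 6)^2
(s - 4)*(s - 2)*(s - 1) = s^3 - 7*s^2 + 14*s - 8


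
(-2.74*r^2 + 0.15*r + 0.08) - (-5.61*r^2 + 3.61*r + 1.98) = 2.87*r^2 - 3.46*r - 1.9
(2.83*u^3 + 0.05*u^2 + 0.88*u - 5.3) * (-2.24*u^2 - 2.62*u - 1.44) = -6.3392*u^5 - 7.5266*u^4 - 6.1774*u^3 + 9.4944*u^2 + 12.6188*u + 7.632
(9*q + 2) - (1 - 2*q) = 11*q + 1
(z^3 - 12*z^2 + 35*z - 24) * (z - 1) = z^4 - 13*z^3 + 47*z^2 - 59*z + 24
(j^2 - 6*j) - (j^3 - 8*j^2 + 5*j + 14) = -j^3 + 9*j^2 - 11*j - 14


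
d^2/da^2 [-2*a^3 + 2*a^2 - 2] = 4 - 12*a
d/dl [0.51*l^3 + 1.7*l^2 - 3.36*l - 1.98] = 1.53*l^2 + 3.4*l - 3.36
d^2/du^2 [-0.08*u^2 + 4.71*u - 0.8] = -0.160000000000000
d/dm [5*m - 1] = 5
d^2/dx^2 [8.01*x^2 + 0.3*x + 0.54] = 16.0200000000000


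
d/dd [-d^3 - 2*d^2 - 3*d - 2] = -3*d^2 - 4*d - 3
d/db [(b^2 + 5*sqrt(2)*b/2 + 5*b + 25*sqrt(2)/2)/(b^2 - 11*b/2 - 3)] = (-42*b^2 - 10*sqrt(2)*b^2 - 100*sqrt(2)*b - 24*b - 60 + 245*sqrt(2))/(4*b^4 - 44*b^3 + 97*b^2 + 132*b + 36)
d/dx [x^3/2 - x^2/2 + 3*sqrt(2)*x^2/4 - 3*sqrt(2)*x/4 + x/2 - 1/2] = 3*x^2/2 - x + 3*sqrt(2)*x/2 - 3*sqrt(2)/4 + 1/2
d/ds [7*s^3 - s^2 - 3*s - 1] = 21*s^2 - 2*s - 3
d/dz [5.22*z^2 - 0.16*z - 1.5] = 10.44*z - 0.16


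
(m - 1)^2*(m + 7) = m^3 + 5*m^2 - 13*m + 7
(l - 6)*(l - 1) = l^2 - 7*l + 6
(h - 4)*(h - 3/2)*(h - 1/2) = h^3 - 6*h^2 + 35*h/4 - 3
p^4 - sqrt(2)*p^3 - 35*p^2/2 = p^2*(p - 7*sqrt(2)/2)*(p + 5*sqrt(2)/2)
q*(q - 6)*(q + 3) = q^3 - 3*q^2 - 18*q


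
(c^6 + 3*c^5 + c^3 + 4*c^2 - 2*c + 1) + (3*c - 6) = c^6 + 3*c^5 + c^3 + 4*c^2 + c - 5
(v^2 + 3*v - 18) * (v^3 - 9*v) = v^5 + 3*v^4 - 27*v^3 - 27*v^2 + 162*v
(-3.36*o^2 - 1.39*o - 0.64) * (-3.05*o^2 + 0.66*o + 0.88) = 10.248*o^4 + 2.0219*o^3 - 1.9222*o^2 - 1.6456*o - 0.5632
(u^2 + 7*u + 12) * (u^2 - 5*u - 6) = u^4 + 2*u^3 - 29*u^2 - 102*u - 72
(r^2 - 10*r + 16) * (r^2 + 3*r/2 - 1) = r^4 - 17*r^3/2 + 34*r - 16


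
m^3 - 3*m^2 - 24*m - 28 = (m - 7)*(m + 2)^2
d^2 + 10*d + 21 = (d + 3)*(d + 7)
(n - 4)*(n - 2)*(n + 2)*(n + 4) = n^4 - 20*n^2 + 64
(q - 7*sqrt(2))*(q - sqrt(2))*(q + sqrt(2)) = q^3 - 7*sqrt(2)*q^2 - 2*q + 14*sqrt(2)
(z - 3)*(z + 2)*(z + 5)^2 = z^4 + 9*z^3 + 9*z^2 - 85*z - 150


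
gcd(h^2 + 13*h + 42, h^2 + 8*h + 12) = h + 6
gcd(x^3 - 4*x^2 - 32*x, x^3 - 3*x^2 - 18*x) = x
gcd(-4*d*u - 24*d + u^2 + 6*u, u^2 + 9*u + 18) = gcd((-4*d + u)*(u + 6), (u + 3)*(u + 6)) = u + 6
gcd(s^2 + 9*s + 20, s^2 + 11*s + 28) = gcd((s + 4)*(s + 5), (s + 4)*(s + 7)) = s + 4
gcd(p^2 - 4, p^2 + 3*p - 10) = p - 2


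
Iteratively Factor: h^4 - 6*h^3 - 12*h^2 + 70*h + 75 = (h - 5)*(h^3 - h^2 - 17*h - 15) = (h - 5)*(h + 3)*(h^2 - 4*h - 5) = (h - 5)*(h + 1)*(h + 3)*(h - 5)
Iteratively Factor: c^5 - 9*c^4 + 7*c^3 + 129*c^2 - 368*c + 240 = (c - 3)*(c^4 - 6*c^3 - 11*c^2 + 96*c - 80) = (c - 5)*(c - 3)*(c^3 - c^2 - 16*c + 16) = (c - 5)*(c - 3)*(c - 1)*(c^2 - 16) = (c - 5)*(c - 3)*(c - 1)*(c + 4)*(c - 4)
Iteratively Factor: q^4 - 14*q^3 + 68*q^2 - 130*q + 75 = (q - 5)*(q^3 - 9*q^2 + 23*q - 15) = (q - 5)*(q - 1)*(q^2 - 8*q + 15) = (q - 5)^2*(q - 1)*(q - 3)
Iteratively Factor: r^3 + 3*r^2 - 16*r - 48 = (r + 3)*(r^2 - 16) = (r - 4)*(r + 3)*(r + 4)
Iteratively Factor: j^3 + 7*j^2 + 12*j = (j)*(j^2 + 7*j + 12) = j*(j + 3)*(j + 4)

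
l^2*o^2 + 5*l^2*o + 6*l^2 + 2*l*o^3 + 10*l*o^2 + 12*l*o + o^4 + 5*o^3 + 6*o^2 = (l + o)^2*(o + 2)*(o + 3)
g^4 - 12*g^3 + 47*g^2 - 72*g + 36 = (g - 6)*(g - 3)*(g - 2)*(g - 1)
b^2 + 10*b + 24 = (b + 4)*(b + 6)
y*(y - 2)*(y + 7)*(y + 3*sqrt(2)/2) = y^4 + 3*sqrt(2)*y^3/2 + 5*y^3 - 14*y^2 + 15*sqrt(2)*y^2/2 - 21*sqrt(2)*y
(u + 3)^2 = u^2 + 6*u + 9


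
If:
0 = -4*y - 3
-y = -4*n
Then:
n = -3/16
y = -3/4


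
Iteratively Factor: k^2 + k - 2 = (k - 1)*(k + 2)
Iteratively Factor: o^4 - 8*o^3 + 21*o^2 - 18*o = (o - 3)*(o^3 - 5*o^2 + 6*o) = o*(o - 3)*(o^2 - 5*o + 6) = o*(o - 3)*(o - 2)*(o - 3)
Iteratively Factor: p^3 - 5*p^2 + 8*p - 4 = (p - 2)*(p^2 - 3*p + 2) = (p - 2)*(p - 1)*(p - 2)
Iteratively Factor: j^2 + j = (j + 1)*(j)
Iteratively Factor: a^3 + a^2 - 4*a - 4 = (a - 2)*(a^2 + 3*a + 2) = (a - 2)*(a + 1)*(a + 2)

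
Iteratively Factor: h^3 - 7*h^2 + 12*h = (h - 4)*(h^2 - 3*h) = (h - 4)*(h - 3)*(h)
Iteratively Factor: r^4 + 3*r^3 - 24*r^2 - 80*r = (r + 4)*(r^3 - r^2 - 20*r) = (r - 5)*(r + 4)*(r^2 + 4*r) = (r - 5)*(r + 4)^2*(r)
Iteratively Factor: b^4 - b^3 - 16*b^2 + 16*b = (b - 1)*(b^3 - 16*b) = b*(b - 1)*(b^2 - 16) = b*(b - 1)*(b + 4)*(b - 4)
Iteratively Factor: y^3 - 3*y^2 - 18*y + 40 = (y - 2)*(y^2 - y - 20) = (y - 5)*(y - 2)*(y + 4)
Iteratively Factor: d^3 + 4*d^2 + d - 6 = (d - 1)*(d^2 + 5*d + 6) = (d - 1)*(d + 3)*(d + 2)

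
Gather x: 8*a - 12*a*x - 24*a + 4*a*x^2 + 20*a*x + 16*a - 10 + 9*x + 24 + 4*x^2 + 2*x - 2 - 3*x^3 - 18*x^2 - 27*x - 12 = -3*x^3 + x^2*(4*a - 14) + x*(8*a - 16)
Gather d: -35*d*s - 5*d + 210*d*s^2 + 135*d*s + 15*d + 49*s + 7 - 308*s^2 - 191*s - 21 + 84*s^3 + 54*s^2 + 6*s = d*(210*s^2 + 100*s + 10) + 84*s^3 - 254*s^2 - 136*s - 14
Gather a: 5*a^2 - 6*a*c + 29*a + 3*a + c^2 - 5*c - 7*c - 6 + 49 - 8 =5*a^2 + a*(32 - 6*c) + c^2 - 12*c + 35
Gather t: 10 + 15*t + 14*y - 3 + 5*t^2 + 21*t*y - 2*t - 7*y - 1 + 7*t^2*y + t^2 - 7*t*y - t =t^2*(7*y + 6) + t*(14*y + 12) + 7*y + 6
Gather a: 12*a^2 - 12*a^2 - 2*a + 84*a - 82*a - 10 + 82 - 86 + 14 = 0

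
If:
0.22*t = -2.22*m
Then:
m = -0.0990990990990991*t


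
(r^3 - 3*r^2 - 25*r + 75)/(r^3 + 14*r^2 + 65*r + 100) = (r^2 - 8*r + 15)/(r^2 + 9*r + 20)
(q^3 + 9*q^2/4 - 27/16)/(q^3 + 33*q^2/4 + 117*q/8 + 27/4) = (8*q^2 + 6*q - 9)/(2*(4*q^2 + 27*q + 18))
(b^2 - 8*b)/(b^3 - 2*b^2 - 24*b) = (8 - b)/(-b^2 + 2*b + 24)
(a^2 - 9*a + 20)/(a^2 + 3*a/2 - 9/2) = 2*(a^2 - 9*a + 20)/(2*a^2 + 3*a - 9)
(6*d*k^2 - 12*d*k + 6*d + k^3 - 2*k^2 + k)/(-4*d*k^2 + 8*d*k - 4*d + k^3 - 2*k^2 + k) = (-6*d - k)/(4*d - k)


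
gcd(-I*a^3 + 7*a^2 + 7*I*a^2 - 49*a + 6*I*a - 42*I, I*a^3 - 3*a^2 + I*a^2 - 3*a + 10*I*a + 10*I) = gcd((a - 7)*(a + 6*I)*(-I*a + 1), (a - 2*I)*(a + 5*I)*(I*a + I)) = 1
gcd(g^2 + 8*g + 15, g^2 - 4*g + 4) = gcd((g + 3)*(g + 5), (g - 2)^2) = 1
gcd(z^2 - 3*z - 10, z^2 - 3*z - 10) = z^2 - 3*z - 10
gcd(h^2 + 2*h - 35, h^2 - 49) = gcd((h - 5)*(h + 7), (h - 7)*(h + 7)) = h + 7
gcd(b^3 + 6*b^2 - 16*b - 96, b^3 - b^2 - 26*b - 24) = b + 4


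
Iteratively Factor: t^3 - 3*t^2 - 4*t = (t + 1)*(t^2 - 4*t) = t*(t + 1)*(t - 4)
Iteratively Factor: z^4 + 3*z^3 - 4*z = (z)*(z^3 + 3*z^2 - 4) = z*(z + 2)*(z^2 + z - 2) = z*(z - 1)*(z + 2)*(z + 2)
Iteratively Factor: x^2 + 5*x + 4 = (x + 4)*(x + 1)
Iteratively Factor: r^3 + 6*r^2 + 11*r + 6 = (r + 2)*(r^2 + 4*r + 3) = (r + 1)*(r + 2)*(r + 3)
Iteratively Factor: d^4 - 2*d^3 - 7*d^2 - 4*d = (d + 1)*(d^3 - 3*d^2 - 4*d) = (d + 1)^2*(d^2 - 4*d) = (d - 4)*(d + 1)^2*(d)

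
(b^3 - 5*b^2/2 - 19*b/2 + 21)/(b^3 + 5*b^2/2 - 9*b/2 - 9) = (2*b - 7)/(2*b + 3)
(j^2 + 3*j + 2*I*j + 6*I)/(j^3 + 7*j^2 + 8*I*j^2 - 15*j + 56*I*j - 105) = (j^2 + j*(3 + 2*I) + 6*I)/(j^3 + j^2*(7 + 8*I) + j*(-15 + 56*I) - 105)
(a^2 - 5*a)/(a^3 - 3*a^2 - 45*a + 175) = a/(a^2 + 2*a - 35)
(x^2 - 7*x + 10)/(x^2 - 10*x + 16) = (x - 5)/(x - 8)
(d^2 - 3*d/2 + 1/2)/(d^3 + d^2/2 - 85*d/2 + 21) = (d - 1)/(d^2 + d - 42)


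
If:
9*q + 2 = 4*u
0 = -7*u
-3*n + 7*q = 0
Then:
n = -14/27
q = -2/9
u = 0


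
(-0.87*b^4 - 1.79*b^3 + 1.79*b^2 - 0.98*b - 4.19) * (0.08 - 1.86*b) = 1.6182*b^5 + 3.2598*b^4 - 3.4726*b^3 + 1.966*b^2 + 7.715*b - 0.3352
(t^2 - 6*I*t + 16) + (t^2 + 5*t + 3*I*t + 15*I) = 2*t^2 + 5*t - 3*I*t + 16 + 15*I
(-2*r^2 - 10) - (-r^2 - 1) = -r^2 - 9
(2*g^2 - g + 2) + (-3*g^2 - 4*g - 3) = -g^2 - 5*g - 1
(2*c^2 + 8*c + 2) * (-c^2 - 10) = -2*c^4 - 8*c^3 - 22*c^2 - 80*c - 20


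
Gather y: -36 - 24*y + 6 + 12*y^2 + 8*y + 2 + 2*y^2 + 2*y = 14*y^2 - 14*y - 28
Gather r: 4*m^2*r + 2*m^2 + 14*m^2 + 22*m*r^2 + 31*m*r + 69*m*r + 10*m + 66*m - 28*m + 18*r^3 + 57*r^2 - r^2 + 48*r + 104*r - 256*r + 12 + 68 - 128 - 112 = 16*m^2 + 48*m + 18*r^3 + r^2*(22*m + 56) + r*(4*m^2 + 100*m - 104) - 160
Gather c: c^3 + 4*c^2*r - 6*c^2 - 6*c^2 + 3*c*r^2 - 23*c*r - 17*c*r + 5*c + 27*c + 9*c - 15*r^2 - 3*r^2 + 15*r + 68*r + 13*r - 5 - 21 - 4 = c^3 + c^2*(4*r - 12) + c*(3*r^2 - 40*r + 41) - 18*r^2 + 96*r - 30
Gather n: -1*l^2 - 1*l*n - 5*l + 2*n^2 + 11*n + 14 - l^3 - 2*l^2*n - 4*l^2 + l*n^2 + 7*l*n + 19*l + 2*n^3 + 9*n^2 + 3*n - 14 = -l^3 - 5*l^2 + 14*l + 2*n^3 + n^2*(l + 11) + n*(-2*l^2 + 6*l + 14)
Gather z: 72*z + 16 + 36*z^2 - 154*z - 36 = 36*z^2 - 82*z - 20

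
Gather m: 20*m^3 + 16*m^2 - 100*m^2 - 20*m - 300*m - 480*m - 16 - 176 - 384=20*m^3 - 84*m^2 - 800*m - 576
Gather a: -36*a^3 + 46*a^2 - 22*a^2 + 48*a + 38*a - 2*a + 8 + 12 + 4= -36*a^3 + 24*a^2 + 84*a + 24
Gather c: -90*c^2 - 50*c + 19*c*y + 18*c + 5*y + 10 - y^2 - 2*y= -90*c^2 + c*(19*y - 32) - y^2 + 3*y + 10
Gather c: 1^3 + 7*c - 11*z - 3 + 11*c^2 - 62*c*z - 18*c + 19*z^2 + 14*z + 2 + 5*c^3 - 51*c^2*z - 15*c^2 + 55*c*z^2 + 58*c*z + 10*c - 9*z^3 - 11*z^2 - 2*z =5*c^3 + c^2*(-51*z - 4) + c*(55*z^2 - 4*z - 1) - 9*z^3 + 8*z^2 + z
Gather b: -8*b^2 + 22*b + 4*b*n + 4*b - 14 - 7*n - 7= -8*b^2 + b*(4*n + 26) - 7*n - 21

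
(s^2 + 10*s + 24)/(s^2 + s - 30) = (s + 4)/(s - 5)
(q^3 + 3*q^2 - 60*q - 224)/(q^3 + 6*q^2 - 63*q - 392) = (q + 4)/(q + 7)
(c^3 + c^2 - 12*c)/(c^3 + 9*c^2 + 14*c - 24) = c*(c - 3)/(c^2 + 5*c - 6)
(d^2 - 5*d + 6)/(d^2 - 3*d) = (d - 2)/d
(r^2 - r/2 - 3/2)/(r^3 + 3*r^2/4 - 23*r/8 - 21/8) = 4*(2*r - 3)/(8*r^2 - 2*r - 21)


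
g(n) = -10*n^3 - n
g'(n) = -30*n^2 - 1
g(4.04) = -663.43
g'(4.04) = -490.65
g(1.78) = -58.18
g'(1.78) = -96.05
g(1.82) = -62.11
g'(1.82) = -100.37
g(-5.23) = 1435.79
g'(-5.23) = -821.59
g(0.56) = -2.32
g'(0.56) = -10.41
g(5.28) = -1477.26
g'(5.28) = -837.35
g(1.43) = -30.67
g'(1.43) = -62.35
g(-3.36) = 382.69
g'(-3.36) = -339.69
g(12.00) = -17292.00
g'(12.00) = -4321.00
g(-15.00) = 33765.00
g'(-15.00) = -6751.00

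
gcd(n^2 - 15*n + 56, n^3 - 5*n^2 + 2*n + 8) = 1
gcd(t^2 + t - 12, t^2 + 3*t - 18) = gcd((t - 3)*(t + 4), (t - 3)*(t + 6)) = t - 3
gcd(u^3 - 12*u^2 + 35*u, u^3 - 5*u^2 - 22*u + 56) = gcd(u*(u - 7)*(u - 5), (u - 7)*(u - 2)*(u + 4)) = u - 7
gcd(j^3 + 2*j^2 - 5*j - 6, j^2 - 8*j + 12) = j - 2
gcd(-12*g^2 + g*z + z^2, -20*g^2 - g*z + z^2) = 4*g + z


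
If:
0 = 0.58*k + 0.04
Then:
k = -0.07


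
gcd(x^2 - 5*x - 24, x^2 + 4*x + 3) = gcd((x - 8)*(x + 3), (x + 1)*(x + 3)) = x + 3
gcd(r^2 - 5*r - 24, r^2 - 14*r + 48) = r - 8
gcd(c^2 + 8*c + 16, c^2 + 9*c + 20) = c + 4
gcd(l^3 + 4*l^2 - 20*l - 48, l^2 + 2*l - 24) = l^2 + 2*l - 24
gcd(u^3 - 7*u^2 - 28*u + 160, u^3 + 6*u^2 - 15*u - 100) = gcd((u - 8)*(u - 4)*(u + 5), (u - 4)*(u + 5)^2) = u^2 + u - 20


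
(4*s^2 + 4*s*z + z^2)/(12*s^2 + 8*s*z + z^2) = (2*s + z)/(6*s + z)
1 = 1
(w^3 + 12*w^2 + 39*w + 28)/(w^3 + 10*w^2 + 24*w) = (w^2 + 8*w + 7)/(w*(w + 6))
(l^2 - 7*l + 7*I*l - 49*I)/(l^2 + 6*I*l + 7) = (l - 7)/(l - I)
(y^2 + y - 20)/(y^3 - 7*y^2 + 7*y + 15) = (y^2 + y - 20)/(y^3 - 7*y^2 + 7*y + 15)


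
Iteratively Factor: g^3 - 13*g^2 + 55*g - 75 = (g - 5)*(g^2 - 8*g + 15) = (g - 5)^2*(g - 3)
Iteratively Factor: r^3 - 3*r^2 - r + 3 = (r + 1)*(r^2 - 4*r + 3) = (r - 1)*(r + 1)*(r - 3)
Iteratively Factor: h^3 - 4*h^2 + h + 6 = (h + 1)*(h^2 - 5*h + 6) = (h - 2)*(h + 1)*(h - 3)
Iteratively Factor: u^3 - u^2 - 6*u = (u + 2)*(u^2 - 3*u) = u*(u + 2)*(u - 3)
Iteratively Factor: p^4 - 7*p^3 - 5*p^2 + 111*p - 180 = (p - 3)*(p^3 - 4*p^2 - 17*p + 60) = (p - 3)*(p + 4)*(p^2 - 8*p + 15) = (p - 3)^2*(p + 4)*(p - 5)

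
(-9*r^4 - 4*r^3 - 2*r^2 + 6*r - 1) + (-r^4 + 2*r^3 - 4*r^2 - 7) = -10*r^4 - 2*r^3 - 6*r^2 + 6*r - 8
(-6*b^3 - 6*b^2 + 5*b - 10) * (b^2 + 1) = -6*b^5 - 6*b^4 - b^3 - 16*b^2 + 5*b - 10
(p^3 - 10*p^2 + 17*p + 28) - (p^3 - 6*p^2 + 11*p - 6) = -4*p^2 + 6*p + 34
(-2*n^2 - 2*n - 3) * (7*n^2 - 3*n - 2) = -14*n^4 - 8*n^3 - 11*n^2 + 13*n + 6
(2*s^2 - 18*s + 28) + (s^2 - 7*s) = 3*s^2 - 25*s + 28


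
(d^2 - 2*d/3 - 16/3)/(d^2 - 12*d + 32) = (3*d^2 - 2*d - 16)/(3*(d^2 - 12*d + 32))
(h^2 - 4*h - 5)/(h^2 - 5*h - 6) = (h - 5)/(h - 6)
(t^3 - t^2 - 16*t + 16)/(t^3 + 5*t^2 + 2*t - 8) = (t - 4)/(t + 2)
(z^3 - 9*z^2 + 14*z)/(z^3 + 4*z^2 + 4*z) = (z^2 - 9*z + 14)/(z^2 + 4*z + 4)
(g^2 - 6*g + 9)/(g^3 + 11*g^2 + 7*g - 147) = (g - 3)/(g^2 + 14*g + 49)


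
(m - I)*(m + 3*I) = m^2 + 2*I*m + 3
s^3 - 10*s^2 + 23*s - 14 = (s - 7)*(s - 2)*(s - 1)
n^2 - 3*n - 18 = (n - 6)*(n + 3)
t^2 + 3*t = t*(t + 3)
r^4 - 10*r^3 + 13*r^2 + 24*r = r*(r - 8)*(r - 3)*(r + 1)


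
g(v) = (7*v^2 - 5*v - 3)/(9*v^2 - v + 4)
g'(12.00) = 0.00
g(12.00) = 0.73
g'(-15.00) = 0.00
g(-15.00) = 0.81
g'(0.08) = -0.88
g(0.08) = -0.84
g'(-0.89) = -0.63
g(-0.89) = 0.58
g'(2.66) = 0.13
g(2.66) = 0.51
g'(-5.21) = 0.01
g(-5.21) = 0.84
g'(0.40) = 1.07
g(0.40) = -0.77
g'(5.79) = 0.02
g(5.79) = 0.68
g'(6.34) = 0.02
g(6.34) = 0.69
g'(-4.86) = 0.01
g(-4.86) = 0.84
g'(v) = (1 - 18*v)*(7*v^2 - 5*v - 3)/(9*v^2 - v + 4)^2 + (14*v - 5)/(9*v^2 - v + 4)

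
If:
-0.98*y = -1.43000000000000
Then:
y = 1.46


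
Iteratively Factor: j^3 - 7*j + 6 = (j + 3)*(j^2 - 3*j + 2) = (j - 1)*(j + 3)*(j - 2)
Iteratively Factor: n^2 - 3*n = (n)*(n - 3)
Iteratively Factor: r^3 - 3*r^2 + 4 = (r + 1)*(r^2 - 4*r + 4) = (r - 2)*(r + 1)*(r - 2)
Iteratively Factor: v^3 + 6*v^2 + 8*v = (v)*(v^2 + 6*v + 8) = v*(v + 4)*(v + 2)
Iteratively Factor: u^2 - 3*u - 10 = (u - 5)*(u + 2)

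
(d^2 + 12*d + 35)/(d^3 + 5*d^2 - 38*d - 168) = (d + 5)/(d^2 - 2*d - 24)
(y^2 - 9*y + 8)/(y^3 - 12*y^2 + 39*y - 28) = (y - 8)/(y^2 - 11*y + 28)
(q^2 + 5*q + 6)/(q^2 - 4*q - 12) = (q + 3)/(q - 6)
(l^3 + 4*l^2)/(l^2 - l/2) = 2*l*(l + 4)/(2*l - 1)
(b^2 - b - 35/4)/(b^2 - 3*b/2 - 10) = (b - 7/2)/(b - 4)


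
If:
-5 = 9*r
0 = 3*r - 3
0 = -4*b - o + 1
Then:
No Solution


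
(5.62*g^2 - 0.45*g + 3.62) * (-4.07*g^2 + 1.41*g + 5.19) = -22.8734*g^4 + 9.7557*g^3 + 13.7999*g^2 + 2.7687*g + 18.7878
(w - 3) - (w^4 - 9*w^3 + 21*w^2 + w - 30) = -w^4 + 9*w^3 - 21*w^2 + 27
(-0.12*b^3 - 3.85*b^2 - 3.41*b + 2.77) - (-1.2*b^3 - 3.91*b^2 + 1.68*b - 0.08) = 1.08*b^3 + 0.0600000000000001*b^2 - 5.09*b + 2.85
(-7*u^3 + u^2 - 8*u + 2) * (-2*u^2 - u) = 14*u^5 + 5*u^4 + 15*u^3 + 4*u^2 - 2*u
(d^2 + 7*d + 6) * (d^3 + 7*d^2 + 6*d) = d^5 + 14*d^4 + 61*d^3 + 84*d^2 + 36*d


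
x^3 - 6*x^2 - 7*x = x*(x - 7)*(x + 1)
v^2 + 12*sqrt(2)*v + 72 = (v + 6*sqrt(2))^2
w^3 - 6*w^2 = w^2*(w - 6)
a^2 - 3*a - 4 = (a - 4)*(a + 1)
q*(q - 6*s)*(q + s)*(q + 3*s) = q^4 - 2*q^3*s - 21*q^2*s^2 - 18*q*s^3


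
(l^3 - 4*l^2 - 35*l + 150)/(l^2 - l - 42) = (l^2 - 10*l + 25)/(l - 7)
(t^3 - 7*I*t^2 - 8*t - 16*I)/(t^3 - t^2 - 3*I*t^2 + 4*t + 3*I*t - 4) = (t - 4*I)/(t - 1)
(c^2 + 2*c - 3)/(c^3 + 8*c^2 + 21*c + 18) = (c - 1)/(c^2 + 5*c + 6)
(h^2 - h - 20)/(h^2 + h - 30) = (h + 4)/(h + 6)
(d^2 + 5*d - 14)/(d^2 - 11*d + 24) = (d^2 + 5*d - 14)/(d^2 - 11*d + 24)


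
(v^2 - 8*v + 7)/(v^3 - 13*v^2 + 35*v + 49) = (v - 1)/(v^2 - 6*v - 7)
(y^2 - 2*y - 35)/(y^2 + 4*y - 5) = (y - 7)/(y - 1)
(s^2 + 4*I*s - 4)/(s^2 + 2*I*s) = (s + 2*I)/s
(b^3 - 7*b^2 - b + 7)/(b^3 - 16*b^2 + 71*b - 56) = (b + 1)/(b - 8)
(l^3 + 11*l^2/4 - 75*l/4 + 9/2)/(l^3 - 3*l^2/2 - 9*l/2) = (4*l^2 + 23*l - 6)/(2*l*(2*l + 3))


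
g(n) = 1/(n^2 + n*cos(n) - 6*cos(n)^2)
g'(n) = (n*sin(n) - 2*n - 12*sin(n)*cos(n) - cos(n))/(n^2 + n*cos(n) - 6*cos(n)^2)^2 = (n*sin(n) - 2*n - 6*sin(2*n) - cos(n))/(n^2 + n*cos(n) - 6*cos(n)^2)^2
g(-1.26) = 1.56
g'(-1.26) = 16.81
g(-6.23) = 0.04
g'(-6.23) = 0.01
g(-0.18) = -0.17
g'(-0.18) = 0.04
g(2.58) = 5.74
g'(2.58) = 81.34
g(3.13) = 1.50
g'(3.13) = -11.40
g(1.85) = 0.41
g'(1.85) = 0.25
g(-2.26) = 0.24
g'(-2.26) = 0.06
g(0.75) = -0.48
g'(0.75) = -1.75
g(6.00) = 0.03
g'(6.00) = -0.00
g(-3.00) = 0.16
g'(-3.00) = 0.15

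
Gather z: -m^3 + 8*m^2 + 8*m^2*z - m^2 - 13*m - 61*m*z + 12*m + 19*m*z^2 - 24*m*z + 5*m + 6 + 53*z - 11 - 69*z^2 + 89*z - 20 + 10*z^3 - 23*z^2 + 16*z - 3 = -m^3 + 7*m^2 + 4*m + 10*z^3 + z^2*(19*m - 92) + z*(8*m^2 - 85*m + 158) - 28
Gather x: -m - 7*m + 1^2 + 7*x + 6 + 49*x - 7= -8*m + 56*x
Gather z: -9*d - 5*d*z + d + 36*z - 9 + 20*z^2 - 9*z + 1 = -8*d + 20*z^2 + z*(27 - 5*d) - 8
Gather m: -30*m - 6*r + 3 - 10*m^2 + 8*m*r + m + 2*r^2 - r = -10*m^2 + m*(8*r - 29) + 2*r^2 - 7*r + 3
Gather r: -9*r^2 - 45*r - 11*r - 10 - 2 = -9*r^2 - 56*r - 12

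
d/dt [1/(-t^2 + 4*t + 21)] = 2*(t - 2)/(-t^2 + 4*t + 21)^2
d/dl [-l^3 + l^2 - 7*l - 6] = -3*l^2 + 2*l - 7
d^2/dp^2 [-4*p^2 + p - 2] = -8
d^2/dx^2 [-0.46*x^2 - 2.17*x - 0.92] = -0.920000000000000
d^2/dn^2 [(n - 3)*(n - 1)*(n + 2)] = 6*n - 4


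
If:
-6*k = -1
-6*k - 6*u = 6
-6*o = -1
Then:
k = 1/6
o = 1/6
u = -7/6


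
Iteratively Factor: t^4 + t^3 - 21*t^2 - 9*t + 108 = (t + 4)*(t^3 - 3*t^2 - 9*t + 27) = (t - 3)*(t + 4)*(t^2 - 9) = (t - 3)^2*(t + 4)*(t + 3)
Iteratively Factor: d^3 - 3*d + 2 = (d + 2)*(d^2 - 2*d + 1) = (d - 1)*(d + 2)*(d - 1)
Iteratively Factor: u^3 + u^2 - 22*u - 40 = (u + 4)*(u^2 - 3*u - 10) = (u + 2)*(u + 4)*(u - 5)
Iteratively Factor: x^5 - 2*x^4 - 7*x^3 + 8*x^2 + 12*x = (x)*(x^4 - 2*x^3 - 7*x^2 + 8*x + 12) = x*(x - 3)*(x^3 + x^2 - 4*x - 4) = x*(x - 3)*(x + 2)*(x^2 - x - 2) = x*(x - 3)*(x - 2)*(x + 2)*(x + 1)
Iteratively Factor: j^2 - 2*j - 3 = (j - 3)*(j + 1)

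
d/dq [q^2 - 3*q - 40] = 2*q - 3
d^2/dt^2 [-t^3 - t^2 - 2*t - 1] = -6*t - 2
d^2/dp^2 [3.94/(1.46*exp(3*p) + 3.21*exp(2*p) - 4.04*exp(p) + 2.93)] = ((-51.7716*exp(2*p) - 50.5896*exp(p) + 15.9176)*(1.46*exp(3*p) + 3.21*exp(2*p) - 4.04*exp(p) + 2.93) + 3.94*(4.38*exp(2*p) + 6.42*exp(p) - 4.04)*(8.76*exp(2*p) + 12.84*exp(p) - 8.08)*exp(p))*exp(p)/(1.46*exp(3*p) + 3.21*exp(2*p) - 4.04*exp(p) + 2.93)^3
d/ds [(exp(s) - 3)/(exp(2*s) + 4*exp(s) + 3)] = (-2*(exp(s) - 3)*(exp(s) + 2) + exp(2*s) + 4*exp(s) + 3)*exp(s)/(exp(2*s) + 4*exp(s) + 3)^2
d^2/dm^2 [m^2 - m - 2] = 2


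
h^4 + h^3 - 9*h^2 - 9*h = h*(h - 3)*(h + 1)*(h + 3)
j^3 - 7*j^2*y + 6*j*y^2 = j*(j - 6*y)*(j - y)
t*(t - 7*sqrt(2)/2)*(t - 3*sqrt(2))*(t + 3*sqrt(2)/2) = t^4 - 5*sqrt(2)*t^3 + 3*t^2/2 + 63*sqrt(2)*t/2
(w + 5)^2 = w^2 + 10*w + 25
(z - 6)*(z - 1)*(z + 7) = z^3 - 43*z + 42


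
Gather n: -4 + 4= 0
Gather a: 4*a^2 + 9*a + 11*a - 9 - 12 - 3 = 4*a^2 + 20*a - 24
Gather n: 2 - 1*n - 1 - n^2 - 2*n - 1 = -n^2 - 3*n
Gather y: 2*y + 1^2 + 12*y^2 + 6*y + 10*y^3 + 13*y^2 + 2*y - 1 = 10*y^3 + 25*y^2 + 10*y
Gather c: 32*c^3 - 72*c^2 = 32*c^3 - 72*c^2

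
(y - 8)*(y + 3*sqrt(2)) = y^2 - 8*y + 3*sqrt(2)*y - 24*sqrt(2)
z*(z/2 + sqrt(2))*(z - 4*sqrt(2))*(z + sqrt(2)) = z^4/2 - sqrt(2)*z^3/2 - 10*z^2 - 8*sqrt(2)*z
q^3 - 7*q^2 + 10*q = q*(q - 5)*(q - 2)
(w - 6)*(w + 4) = w^2 - 2*w - 24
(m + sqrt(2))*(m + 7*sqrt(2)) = m^2 + 8*sqrt(2)*m + 14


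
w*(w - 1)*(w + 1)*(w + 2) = w^4 + 2*w^3 - w^2 - 2*w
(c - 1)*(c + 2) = c^2 + c - 2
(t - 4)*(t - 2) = t^2 - 6*t + 8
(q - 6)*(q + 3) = q^2 - 3*q - 18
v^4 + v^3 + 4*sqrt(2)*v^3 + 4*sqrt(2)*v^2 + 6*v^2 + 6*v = v*(v + 3*sqrt(2))*(sqrt(2)*v/2 + 1)*(sqrt(2)*v + sqrt(2))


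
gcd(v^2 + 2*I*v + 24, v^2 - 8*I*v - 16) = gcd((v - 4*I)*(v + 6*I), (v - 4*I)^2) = v - 4*I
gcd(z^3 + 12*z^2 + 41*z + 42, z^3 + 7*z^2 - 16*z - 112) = z + 7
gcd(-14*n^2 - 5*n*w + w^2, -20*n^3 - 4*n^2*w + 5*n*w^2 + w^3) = 2*n + w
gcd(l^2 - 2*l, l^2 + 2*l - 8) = l - 2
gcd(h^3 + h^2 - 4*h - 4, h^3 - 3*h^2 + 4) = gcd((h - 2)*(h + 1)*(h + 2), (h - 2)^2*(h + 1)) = h^2 - h - 2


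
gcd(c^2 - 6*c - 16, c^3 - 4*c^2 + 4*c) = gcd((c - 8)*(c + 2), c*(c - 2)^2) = 1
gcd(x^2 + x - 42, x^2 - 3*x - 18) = x - 6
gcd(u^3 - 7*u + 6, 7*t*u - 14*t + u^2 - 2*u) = u - 2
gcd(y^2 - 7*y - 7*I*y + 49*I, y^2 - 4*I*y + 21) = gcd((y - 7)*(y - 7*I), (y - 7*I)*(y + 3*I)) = y - 7*I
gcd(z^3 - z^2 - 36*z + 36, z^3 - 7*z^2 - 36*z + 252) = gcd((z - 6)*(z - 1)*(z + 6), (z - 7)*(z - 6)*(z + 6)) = z^2 - 36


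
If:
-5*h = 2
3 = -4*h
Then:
No Solution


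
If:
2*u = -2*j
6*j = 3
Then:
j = 1/2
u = -1/2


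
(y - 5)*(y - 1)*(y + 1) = y^3 - 5*y^2 - y + 5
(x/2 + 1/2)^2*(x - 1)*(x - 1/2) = x^4/4 + x^3/8 - 3*x^2/8 - x/8 + 1/8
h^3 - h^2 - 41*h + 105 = (h - 5)*(h - 3)*(h + 7)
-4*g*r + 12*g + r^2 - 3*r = (-4*g + r)*(r - 3)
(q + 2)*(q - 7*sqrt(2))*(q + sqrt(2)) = q^3 - 6*sqrt(2)*q^2 + 2*q^2 - 12*sqrt(2)*q - 14*q - 28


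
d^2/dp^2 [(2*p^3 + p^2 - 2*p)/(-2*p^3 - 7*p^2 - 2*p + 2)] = 4*(12*p^6 + 24*p^5 + 24*p^4 + 20*p^3 + 15*p^2 + 30*p + 2)/(8*p^9 + 84*p^8 + 318*p^7 + 487*p^6 + 150*p^5 - 258*p^4 - 136*p^3 + 60*p^2 + 24*p - 8)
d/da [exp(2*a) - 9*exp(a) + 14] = (2*exp(a) - 9)*exp(a)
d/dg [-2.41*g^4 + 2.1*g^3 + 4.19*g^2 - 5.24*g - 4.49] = -9.64*g^3 + 6.3*g^2 + 8.38*g - 5.24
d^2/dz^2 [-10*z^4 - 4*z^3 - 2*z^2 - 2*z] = -120*z^2 - 24*z - 4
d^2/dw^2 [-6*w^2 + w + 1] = -12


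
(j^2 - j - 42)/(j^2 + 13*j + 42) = (j - 7)/(j + 7)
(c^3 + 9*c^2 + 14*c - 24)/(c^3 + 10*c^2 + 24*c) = (c - 1)/c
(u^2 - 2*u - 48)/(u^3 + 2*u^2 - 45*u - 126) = (u - 8)/(u^2 - 4*u - 21)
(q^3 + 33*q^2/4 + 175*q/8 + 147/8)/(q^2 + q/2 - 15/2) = (8*q^2 + 42*q + 49)/(4*(2*q - 5))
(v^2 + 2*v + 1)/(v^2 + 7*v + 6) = (v + 1)/(v + 6)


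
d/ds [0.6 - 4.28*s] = -4.28000000000000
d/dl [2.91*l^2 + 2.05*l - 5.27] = 5.82*l + 2.05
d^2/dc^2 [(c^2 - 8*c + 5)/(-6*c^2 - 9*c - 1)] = 4*(171*c^3 - 261*c^2 - 477*c - 224)/(216*c^6 + 972*c^5 + 1566*c^4 + 1053*c^3 + 261*c^2 + 27*c + 1)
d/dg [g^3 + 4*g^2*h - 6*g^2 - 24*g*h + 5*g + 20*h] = 3*g^2 + 8*g*h - 12*g - 24*h + 5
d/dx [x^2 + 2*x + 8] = 2*x + 2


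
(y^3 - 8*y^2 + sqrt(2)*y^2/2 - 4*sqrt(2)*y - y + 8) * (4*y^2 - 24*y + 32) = 4*y^5 - 56*y^4 + 2*sqrt(2)*y^4 - 28*sqrt(2)*y^3 + 220*y^3 - 200*y^2 + 112*sqrt(2)*y^2 - 224*y - 128*sqrt(2)*y + 256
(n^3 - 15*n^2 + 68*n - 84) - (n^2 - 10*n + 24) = n^3 - 16*n^2 + 78*n - 108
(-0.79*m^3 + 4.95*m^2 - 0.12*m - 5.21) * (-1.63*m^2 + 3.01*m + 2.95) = 1.2877*m^5 - 10.4464*m^4 + 12.7646*m^3 + 22.7336*m^2 - 16.0361*m - 15.3695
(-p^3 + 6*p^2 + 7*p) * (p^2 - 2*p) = -p^5 + 8*p^4 - 5*p^3 - 14*p^2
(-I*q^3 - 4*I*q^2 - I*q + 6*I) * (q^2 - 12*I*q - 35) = -I*q^5 - 12*q^4 - 4*I*q^4 - 48*q^3 + 34*I*q^3 - 12*q^2 + 146*I*q^2 + 72*q + 35*I*q - 210*I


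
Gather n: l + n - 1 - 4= l + n - 5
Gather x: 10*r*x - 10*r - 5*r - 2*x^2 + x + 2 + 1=-15*r - 2*x^2 + x*(10*r + 1) + 3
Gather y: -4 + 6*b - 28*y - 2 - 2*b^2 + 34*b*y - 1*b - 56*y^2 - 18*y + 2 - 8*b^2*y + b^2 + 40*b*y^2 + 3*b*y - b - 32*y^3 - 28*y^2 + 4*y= -b^2 + 4*b - 32*y^3 + y^2*(40*b - 84) + y*(-8*b^2 + 37*b - 42) - 4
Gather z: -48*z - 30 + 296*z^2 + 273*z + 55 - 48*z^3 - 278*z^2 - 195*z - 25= -48*z^3 + 18*z^2 + 30*z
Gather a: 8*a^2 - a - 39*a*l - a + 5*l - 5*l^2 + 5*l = 8*a^2 + a*(-39*l - 2) - 5*l^2 + 10*l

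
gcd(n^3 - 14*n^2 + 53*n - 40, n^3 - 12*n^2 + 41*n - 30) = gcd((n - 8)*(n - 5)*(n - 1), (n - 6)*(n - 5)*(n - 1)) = n^2 - 6*n + 5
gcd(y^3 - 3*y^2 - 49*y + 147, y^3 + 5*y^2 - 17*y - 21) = y^2 + 4*y - 21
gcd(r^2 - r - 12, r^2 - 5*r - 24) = r + 3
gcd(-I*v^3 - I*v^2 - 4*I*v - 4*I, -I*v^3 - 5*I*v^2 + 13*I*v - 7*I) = 1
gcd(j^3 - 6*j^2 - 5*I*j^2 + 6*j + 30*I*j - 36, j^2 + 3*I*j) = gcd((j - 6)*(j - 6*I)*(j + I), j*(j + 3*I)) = 1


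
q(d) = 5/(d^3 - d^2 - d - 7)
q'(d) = 5*(-3*d^2 + 2*d + 1)/(d^3 - d^2 - d - 7)^2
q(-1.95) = -0.31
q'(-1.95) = -0.27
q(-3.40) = -0.09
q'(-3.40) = -0.07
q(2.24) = -1.66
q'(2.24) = -5.25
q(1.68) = -0.74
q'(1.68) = -0.45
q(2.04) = -1.06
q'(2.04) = -1.67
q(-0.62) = -0.71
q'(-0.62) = -0.14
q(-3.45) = -0.09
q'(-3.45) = -0.07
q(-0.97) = -0.63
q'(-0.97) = -0.30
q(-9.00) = -0.00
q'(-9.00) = 0.00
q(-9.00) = -0.00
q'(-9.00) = 0.00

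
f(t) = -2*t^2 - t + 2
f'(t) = -4*t - 1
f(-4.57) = -35.20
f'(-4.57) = 17.28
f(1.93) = -7.38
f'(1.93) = -8.72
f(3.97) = -33.49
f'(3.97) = -16.88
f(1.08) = -1.41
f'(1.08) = -5.32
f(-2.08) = -4.57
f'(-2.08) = 7.32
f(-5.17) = -46.29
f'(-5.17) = 19.68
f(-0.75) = 1.62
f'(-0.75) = 2.00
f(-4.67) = -36.95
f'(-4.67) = 17.68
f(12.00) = -298.00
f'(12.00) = -49.00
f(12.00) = -298.00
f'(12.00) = -49.00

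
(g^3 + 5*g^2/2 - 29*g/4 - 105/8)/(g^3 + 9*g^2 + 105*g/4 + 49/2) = (4*g^2 - 4*g - 15)/(2*(2*g^2 + 11*g + 14))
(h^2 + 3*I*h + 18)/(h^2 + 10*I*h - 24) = (h - 3*I)/(h + 4*I)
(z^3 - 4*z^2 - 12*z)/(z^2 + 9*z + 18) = z*(z^2 - 4*z - 12)/(z^2 + 9*z + 18)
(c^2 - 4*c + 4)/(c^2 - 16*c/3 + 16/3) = 3*(c^2 - 4*c + 4)/(3*c^2 - 16*c + 16)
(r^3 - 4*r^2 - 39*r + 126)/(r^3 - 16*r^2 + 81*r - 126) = (r + 6)/(r - 6)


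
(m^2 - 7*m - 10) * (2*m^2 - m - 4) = 2*m^4 - 15*m^3 - 17*m^2 + 38*m + 40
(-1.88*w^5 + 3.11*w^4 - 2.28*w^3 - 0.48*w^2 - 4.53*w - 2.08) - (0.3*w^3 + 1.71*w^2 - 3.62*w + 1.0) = -1.88*w^5 + 3.11*w^4 - 2.58*w^3 - 2.19*w^2 - 0.91*w - 3.08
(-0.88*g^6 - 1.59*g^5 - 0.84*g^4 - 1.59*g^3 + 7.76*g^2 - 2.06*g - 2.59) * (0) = 0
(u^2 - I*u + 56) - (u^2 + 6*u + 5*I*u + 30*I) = -6*u - 6*I*u + 56 - 30*I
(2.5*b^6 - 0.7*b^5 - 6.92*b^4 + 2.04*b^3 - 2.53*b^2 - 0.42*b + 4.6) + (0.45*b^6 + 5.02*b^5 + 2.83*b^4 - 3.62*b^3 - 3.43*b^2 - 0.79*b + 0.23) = 2.95*b^6 + 4.32*b^5 - 4.09*b^4 - 1.58*b^3 - 5.96*b^2 - 1.21*b + 4.83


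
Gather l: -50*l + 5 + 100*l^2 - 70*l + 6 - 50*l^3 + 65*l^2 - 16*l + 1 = -50*l^3 + 165*l^2 - 136*l + 12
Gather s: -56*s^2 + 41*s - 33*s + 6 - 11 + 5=-56*s^2 + 8*s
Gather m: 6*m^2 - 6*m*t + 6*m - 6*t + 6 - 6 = 6*m^2 + m*(6 - 6*t) - 6*t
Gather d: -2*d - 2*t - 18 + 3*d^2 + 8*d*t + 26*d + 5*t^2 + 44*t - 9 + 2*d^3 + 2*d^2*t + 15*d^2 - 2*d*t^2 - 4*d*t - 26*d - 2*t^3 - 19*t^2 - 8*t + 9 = 2*d^3 + d^2*(2*t + 18) + d*(-2*t^2 + 4*t - 2) - 2*t^3 - 14*t^2 + 34*t - 18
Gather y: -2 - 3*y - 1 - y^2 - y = -y^2 - 4*y - 3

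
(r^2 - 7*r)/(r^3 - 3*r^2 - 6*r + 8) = r*(r - 7)/(r^3 - 3*r^2 - 6*r + 8)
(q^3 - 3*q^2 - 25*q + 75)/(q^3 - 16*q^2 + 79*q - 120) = (q + 5)/(q - 8)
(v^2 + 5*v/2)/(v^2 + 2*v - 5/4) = 2*v/(2*v - 1)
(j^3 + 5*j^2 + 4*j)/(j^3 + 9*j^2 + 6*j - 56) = j*(j + 1)/(j^2 + 5*j - 14)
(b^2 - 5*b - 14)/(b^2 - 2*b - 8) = (b - 7)/(b - 4)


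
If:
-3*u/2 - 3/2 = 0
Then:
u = -1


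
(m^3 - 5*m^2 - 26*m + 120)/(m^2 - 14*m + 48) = (m^2 + m - 20)/(m - 8)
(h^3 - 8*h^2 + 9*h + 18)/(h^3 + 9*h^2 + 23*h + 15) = (h^2 - 9*h + 18)/(h^2 + 8*h + 15)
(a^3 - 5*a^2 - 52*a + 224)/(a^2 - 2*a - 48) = (a^2 + 3*a - 28)/(a + 6)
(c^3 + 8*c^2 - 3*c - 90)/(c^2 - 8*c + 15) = (c^2 + 11*c + 30)/(c - 5)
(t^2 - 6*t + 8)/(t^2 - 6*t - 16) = (-t^2 + 6*t - 8)/(-t^2 + 6*t + 16)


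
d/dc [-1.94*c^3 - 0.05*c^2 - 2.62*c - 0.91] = -5.82*c^2 - 0.1*c - 2.62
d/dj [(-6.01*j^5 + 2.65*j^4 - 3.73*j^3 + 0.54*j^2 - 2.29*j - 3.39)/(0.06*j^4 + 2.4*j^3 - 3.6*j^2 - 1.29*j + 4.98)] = (-0.3606*j^8 - 28.848*j^7 + 71.4918*j^6 + 11.8668*j^5 - 147.3603*j^4 + 74.217*j^3 - 40.2588*j^2 - 19.0296*j - 15.7773)/(0.0036*j^8 + 0.288*j^7 + 5.328*j^6 - 17.4348*j^5 + 7.3656*j^4 + 33.192*j^3 - 34.1919*j^2 - 12.8484*j + 24.8004)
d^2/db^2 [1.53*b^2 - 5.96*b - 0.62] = 3.06000000000000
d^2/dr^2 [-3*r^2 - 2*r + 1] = -6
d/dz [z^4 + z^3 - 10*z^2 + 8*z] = 4*z^3 + 3*z^2 - 20*z + 8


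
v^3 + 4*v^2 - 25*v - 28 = (v - 4)*(v + 1)*(v + 7)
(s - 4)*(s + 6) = s^2 + 2*s - 24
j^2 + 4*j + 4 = (j + 2)^2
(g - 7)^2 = g^2 - 14*g + 49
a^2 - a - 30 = (a - 6)*(a + 5)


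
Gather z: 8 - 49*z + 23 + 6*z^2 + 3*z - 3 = 6*z^2 - 46*z + 28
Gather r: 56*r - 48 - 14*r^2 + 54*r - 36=-14*r^2 + 110*r - 84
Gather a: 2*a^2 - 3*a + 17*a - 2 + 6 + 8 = 2*a^2 + 14*a + 12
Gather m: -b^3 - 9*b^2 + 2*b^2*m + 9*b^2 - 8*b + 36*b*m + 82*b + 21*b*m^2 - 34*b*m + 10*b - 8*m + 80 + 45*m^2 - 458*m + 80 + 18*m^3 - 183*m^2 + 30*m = -b^3 + 84*b + 18*m^3 + m^2*(21*b - 138) + m*(2*b^2 + 2*b - 436) + 160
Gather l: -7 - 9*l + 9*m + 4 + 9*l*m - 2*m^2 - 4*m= l*(9*m - 9) - 2*m^2 + 5*m - 3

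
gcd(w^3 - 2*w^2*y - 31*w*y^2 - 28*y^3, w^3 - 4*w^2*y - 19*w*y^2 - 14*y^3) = -w^2 + 6*w*y + 7*y^2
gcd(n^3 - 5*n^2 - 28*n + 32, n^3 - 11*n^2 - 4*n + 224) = n^2 - 4*n - 32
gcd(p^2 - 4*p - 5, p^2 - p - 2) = p + 1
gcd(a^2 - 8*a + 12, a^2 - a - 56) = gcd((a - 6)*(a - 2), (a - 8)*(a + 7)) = 1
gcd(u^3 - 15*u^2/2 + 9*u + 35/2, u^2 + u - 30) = u - 5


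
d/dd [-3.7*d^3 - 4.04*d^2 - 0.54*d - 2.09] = -11.1*d^2 - 8.08*d - 0.54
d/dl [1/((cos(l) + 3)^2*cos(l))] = 3*(sin(l)/cos(l)^2 + tan(l))/(cos(l) + 3)^3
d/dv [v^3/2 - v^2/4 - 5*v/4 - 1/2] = 3*v^2/2 - v/2 - 5/4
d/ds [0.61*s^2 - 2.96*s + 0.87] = 1.22*s - 2.96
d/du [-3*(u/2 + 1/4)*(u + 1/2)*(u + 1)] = -9*u^2/2 - 6*u - 15/8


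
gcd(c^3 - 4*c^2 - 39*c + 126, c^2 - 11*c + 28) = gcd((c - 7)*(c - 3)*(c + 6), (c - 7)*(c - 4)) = c - 7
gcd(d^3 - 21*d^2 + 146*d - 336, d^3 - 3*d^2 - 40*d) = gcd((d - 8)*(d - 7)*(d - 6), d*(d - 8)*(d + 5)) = d - 8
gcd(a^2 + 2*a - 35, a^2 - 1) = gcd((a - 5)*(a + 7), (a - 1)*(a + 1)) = 1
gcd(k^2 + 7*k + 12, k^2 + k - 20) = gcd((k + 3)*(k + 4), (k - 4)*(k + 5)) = 1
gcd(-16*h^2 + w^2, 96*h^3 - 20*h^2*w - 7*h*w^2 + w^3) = 4*h + w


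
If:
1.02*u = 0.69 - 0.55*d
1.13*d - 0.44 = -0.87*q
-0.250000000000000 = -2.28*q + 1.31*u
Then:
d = 0.01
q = 0.50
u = 0.67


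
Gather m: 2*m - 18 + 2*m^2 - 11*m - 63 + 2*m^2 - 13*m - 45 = 4*m^2 - 22*m - 126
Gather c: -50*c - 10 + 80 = 70 - 50*c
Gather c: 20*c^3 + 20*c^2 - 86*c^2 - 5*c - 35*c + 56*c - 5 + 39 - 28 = 20*c^3 - 66*c^2 + 16*c + 6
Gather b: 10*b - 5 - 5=10*b - 10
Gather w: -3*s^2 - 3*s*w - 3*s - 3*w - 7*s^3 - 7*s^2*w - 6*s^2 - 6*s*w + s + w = -7*s^3 - 9*s^2 - 2*s + w*(-7*s^2 - 9*s - 2)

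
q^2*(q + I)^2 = q^4 + 2*I*q^3 - q^2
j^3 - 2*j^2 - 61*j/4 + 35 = (j - 7/2)*(j - 5/2)*(j + 4)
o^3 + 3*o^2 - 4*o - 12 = (o - 2)*(o + 2)*(o + 3)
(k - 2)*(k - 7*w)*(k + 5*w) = k^3 - 2*k^2*w - 2*k^2 - 35*k*w^2 + 4*k*w + 70*w^2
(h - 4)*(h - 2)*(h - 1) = h^3 - 7*h^2 + 14*h - 8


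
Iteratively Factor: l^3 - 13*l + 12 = (l - 1)*(l^2 + l - 12) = (l - 1)*(l + 4)*(l - 3)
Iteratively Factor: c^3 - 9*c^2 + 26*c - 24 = (c - 3)*(c^2 - 6*c + 8) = (c - 3)*(c - 2)*(c - 4)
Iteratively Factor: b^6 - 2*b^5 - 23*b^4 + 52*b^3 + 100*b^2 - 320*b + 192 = (b - 2)*(b^5 - 23*b^3 + 6*b^2 + 112*b - 96) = (b - 2)*(b + 4)*(b^4 - 4*b^3 - 7*b^2 + 34*b - 24) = (b - 2)^2*(b + 4)*(b^3 - 2*b^2 - 11*b + 12) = (b - 2)^2*(b - 1)*(b + 4)*(b^2 - b - 12) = (b - 2)^2*(b - 1)*(b + 3)*(b + 4)*(b - 4)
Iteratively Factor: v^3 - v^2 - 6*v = (v + 2)*(v^2 - 3*v) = (v - 3)*(v + 2)*(v)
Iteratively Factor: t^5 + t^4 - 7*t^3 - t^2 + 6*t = (t + 3)*(t^4 - 2*t^3 - t^2 + 2*t) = (t + 1)*(t + 3)*(t^3 - 3*t^2 + 2*t) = (t - 1)*(t + 1)*(t + 3)*(t^2 - 2*t) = t*(t - 1)*(t + 1)*(t + 3)*(t - 2)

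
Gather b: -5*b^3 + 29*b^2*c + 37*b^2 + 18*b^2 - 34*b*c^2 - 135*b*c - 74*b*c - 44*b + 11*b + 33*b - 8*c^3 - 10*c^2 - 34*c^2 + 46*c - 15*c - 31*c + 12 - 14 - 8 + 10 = -5*b^3 + b^2*(29*c + 55) + b*(-34*c^2 - 209*c) - 8*c^3 - 44*c^2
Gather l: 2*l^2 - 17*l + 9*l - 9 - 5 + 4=2*l^2 - 8*l - 10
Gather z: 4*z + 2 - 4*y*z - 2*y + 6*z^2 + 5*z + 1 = -2*y + 6*z^2 + z*(9 - 4*y) + 3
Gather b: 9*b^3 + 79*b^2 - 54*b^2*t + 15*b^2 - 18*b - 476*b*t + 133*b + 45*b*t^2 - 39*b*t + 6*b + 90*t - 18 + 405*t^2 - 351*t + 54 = 9*b^3 + b^2*(94 - 54*t) + b*(45*t^2 - 515*t + 121) + 405*t^2 - 261*t + 36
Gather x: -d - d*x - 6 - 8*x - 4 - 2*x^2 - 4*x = -d - 2*x^2 + x*(-d - 12) - 10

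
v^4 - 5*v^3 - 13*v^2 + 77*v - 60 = (v - 5)*(v - 3)*(v - 1)*(v + 4)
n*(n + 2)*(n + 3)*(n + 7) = n^4 + 12*n^3 + 41*n^2 + 42*n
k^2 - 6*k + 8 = (k - 4)*(k - 2)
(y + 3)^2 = y^2 + 6*y + 9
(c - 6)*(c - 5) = c^2 - 11*c + 30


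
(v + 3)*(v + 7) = v^2 + 10*v + 21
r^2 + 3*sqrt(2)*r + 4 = (r + sqrt(2))*(r + 2*sqrt(2))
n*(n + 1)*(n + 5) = n^3 + 6*n^2 + 5*n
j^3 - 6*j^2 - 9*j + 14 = (j - 7)*(j - 1)*(j + 2)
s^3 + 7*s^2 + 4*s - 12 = (s - 1)*(s + 2)*(s + 6)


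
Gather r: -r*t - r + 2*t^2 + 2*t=r*(-t - 1) + 2*t^2 + 2*t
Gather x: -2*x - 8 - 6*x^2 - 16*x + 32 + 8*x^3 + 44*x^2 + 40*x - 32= 8*x^3 + 38*x^2 + 22*x - 8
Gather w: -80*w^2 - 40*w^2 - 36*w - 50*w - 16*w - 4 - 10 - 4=-120*w^2 - 102*w - 18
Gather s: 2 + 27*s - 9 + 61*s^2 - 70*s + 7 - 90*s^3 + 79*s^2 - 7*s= -90*s^3 + 140*s^2 - 50*s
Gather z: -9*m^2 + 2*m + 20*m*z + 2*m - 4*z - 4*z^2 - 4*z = -9*m^2 + 4*m - 4*z^2 + z*(20*m - 8)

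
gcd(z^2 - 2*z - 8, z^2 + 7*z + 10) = z + 2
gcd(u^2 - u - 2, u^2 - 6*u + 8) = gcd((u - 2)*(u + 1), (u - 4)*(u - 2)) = u - 2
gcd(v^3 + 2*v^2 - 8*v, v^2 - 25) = 1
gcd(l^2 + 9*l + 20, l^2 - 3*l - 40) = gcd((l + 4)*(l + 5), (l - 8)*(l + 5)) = l + 5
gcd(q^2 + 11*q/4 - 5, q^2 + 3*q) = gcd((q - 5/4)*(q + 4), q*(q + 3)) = 1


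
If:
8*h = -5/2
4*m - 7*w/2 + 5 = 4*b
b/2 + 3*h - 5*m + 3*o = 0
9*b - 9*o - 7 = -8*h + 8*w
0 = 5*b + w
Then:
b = -103/1618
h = -5/16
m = -13399/12944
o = -3403/2427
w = 515/1618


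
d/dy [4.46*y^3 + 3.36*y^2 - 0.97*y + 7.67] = 13.38*y^2 + 6.72*y - 0.97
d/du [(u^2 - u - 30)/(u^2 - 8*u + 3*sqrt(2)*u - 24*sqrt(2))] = ((2*u - 1)*(u^2 - 8*u + 3*sqrt(2)*u - 24*sqrt(2)) + (2*u - 8 + 3*sqrt(2))*(-u^2 + u + 30))/(u^2 - 8*u + 3*sqrt(2)*u - 24*sqrt(2))^2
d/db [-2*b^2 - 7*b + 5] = -4*b - 7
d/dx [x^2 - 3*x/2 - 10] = 2*x - 3/2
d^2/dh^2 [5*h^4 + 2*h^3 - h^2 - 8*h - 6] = 60*h^2 + 12*h - 2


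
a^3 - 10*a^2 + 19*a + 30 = (a - 6)*(a - 5)*(a + 1)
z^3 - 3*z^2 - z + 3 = (z - 3)*(z - 1)*(z + 1)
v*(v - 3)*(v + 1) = v^3 - 2*v^2 - 3*v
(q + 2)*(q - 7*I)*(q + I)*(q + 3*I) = q^4 + 2*q^3 - 3*I*q^3 + 25*q^2 - 6*I*q^2 + 50*q + 21*I*q + 42*I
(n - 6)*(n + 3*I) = n^2 - 6*n + 3*I*n - 18*I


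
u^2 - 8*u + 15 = (u - 5)*(u - 3)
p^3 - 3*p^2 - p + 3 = (p - 3)*(p - 1)*(p + 1)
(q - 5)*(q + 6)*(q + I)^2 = q^4 + q^3 + 2*I*q^3 - 31*q^2 + 2*I*q^2 - q - 60*I*q + 30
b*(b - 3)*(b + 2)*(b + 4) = b^4 + 3*b^3 - 10*b^2 - 24*b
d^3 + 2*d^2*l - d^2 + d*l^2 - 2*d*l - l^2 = (d - 1)*(d + l)^2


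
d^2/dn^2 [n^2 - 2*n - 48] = 2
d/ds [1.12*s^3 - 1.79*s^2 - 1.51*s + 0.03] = 3.36*s^2 - 3.58*s - 1.51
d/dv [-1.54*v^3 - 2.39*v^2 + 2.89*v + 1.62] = -4.62*v^2 - 4.78*v + 2.89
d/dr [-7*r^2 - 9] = -14*r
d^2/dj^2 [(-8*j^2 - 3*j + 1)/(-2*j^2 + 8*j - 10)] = (35*j^3 - 123*j^2 - 33*j + 249)/(j^6 - 12*j^5 + 63*j^4 - 184*j^3 + 315*j^2 - 300*j + 125)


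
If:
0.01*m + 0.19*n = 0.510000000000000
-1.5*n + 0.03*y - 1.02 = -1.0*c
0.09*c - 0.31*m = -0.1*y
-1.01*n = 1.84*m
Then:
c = 5.45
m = -1.52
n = 2.76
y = -9.61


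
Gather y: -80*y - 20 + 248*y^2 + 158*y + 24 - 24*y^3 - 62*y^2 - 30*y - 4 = -24*y^3 + 186*y^2 + 48*y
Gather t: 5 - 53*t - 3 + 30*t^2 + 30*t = 30*t^2 - 23*t + 2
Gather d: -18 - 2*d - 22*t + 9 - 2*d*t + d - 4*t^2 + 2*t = d*(-2*t - 1) - 4*t^2 - 20*t - 9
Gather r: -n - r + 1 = -n - r + 1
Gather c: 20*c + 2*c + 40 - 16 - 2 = 22*c + 22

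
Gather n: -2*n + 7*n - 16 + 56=5*n + 40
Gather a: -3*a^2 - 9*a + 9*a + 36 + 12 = 48 - 3*a^2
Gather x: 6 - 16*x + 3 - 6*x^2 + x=-6*x^2 - 15*x + 9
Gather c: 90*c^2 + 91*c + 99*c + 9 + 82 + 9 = 90*c^2 + 190*c + 100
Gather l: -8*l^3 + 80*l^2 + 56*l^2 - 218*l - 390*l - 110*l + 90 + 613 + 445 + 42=-8*l^3 + 136*l^2 - 718*l + 1190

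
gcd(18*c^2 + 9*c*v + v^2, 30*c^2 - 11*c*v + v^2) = 1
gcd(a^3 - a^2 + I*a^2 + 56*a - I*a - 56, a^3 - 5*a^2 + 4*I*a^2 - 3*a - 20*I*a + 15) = 1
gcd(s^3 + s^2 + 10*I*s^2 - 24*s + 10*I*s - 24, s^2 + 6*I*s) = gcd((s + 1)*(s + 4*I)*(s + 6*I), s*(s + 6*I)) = s + 6*I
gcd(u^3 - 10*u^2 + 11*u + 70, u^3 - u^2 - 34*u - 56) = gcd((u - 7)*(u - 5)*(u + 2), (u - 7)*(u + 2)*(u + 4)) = u^2 - 5*u - 14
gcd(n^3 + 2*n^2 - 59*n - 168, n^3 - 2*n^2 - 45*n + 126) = n + 7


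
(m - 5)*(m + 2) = m^2 - 3*m - 10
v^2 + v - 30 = (v - 5)*(v + 6)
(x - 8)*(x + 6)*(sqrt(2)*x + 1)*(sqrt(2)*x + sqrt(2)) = 2*x^4 - 2*x^3 + sqrt(2)*x^3 - 100*x^2 - sqrt(2)*x^2 - 96*x - 50*sqrt(2)*x - 48*sqrt(2)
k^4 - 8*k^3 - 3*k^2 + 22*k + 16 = (k - 8)*(k - 2)*(k + 1)^2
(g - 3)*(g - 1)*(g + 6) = g^3 + 2*g^2 - 21*g + 18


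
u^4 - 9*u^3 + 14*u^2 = u^2*(u - 7)*(u - 2)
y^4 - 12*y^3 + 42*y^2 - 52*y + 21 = (y - 7)*(y - 3)*(y - 1)^2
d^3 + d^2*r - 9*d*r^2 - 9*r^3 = (d - 3*r)*(d + r)*(d + 3*r)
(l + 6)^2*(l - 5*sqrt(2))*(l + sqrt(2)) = l^4 - 4*sqrt(2)*l^3 + 12*l^3 - 48*sqrt(2)*l^2 + 26*l^2 - 144*sqrt(2)*l - 120*l - 360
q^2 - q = q*(q - 1)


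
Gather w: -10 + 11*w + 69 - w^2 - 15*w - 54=-w^2 - 4*w + 5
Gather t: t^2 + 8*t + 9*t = t^2 + 17*t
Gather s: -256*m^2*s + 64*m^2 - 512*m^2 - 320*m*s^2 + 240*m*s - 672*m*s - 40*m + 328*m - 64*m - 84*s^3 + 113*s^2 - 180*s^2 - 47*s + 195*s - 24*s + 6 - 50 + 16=-448*m^2 + 224*m - 84*s^3 + s^2*(-320*m - 67) + s*(-256*m^2 - 432*m + 124) - 28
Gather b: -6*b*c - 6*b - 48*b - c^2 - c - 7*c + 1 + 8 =b*(-6*c - 54) - c^2 - 8*c + 9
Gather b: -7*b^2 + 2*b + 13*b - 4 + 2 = -7*b^2 + 15*b - 2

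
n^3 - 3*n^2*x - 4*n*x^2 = n*(n - 4*x)*(n + x)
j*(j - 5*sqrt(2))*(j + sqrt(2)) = j^3 - 4*sqrt(2)*j^2 - 10*j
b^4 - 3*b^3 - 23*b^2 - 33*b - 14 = (b - 7)*(b + 1)^2*(b + 2)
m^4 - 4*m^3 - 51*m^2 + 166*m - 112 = (m - 8)*(m - 2)*(m - 1)*(m + 7)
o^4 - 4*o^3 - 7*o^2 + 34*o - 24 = (o - 4)*(o - 2)*(o - 1)*(o + 3)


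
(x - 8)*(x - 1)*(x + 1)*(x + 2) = x^4 - 6*x^3 - 17*x^2 + 6*x + 16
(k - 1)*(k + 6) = k^2 + 5*k - 6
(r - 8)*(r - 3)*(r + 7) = r^3 - 4*r^2 - 53*r + 168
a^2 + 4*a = a*(a + 4)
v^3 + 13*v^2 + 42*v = v*(v + 6)*(v + 7)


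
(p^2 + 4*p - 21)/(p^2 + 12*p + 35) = (p - 3)/(p + 5)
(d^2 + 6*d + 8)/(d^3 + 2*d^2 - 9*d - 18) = (d + 4)/(d^2 - 9)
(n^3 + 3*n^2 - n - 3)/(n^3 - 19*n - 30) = (n^2 - 1)/(n^2 - 3*n - 10)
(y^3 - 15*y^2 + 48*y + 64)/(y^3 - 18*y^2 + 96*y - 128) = (y + 1)/(y - 2)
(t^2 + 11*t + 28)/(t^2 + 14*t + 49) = (t + 4)/(t + 7)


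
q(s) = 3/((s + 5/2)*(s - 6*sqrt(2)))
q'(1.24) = 0.01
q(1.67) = -0.11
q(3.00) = -0.10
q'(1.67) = 0.01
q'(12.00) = -0.02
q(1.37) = -0.11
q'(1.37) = 0.01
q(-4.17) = 0.14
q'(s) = -3/((s + 5/2)*(s - 6*sqrt(2))^2) - 3/((s + 5/2)^2*(s - 6*sqrt(2)))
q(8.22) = -1.05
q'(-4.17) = 0.10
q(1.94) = -0.10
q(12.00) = 0.06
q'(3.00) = 0.00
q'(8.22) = -3.88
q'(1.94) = 0.01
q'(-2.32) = 8.43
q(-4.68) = 0.10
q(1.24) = -0.11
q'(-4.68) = 0.06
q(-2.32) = -1.54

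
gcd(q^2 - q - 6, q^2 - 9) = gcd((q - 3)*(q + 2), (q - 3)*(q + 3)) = q - 3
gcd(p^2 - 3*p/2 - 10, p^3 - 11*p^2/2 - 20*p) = p + 5/2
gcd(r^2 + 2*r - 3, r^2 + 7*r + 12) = r + 3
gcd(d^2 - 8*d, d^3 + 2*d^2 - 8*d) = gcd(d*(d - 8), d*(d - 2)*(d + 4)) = d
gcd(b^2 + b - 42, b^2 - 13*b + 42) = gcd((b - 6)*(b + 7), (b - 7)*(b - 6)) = b - 6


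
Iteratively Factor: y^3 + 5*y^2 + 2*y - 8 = (y - 1)*(y^2 + 6*y + 8) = (y - 1)*(y + 2)*(y + 4)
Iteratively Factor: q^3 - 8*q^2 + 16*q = (q - 4)*(q^2 - 4*q) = q*(q - 4)*(q - 4)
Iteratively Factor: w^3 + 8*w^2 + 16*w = (w + 4)*(w^2 + 4*w) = (w + 4)^2*(w)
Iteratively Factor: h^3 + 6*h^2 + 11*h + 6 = (h + 3)*(h^2 + 3*h + 2) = (h + 1)*(h + 3)*(h + 2)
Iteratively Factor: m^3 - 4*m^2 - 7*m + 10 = (m + 2)*(m^2 - 6*m + 5) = (m - 1)*(m + 2)*(m - 5)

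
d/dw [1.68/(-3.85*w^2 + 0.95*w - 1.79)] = (12.936*w - 1.596)/(3.85*w^2 - 0.95*w + 1.79)^2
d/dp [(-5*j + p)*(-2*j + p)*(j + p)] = 3*j^2 - 12*j*p + 3*p^2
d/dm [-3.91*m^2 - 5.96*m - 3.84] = -7.82*m - 5.96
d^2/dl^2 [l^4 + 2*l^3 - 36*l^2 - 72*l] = 12*l^2 + 12*l - 72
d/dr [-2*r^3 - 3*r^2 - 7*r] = -6*r^2 - 6*r - 7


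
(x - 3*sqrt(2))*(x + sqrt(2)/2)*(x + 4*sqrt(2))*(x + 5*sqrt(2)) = x^4 + 13*sqrt(2)*x^3/2 - 8*x^2 - 127*sqrt(2)*x - 120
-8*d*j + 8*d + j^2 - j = (-8*d + j)*(j - 1)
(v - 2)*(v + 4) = v^2 + 2*v - 8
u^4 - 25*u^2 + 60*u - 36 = (u - 3)*(u - 2)*(u - 1)*(u + 6)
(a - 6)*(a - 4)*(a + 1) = a^3 - 9*a^2 + 14*a + 24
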